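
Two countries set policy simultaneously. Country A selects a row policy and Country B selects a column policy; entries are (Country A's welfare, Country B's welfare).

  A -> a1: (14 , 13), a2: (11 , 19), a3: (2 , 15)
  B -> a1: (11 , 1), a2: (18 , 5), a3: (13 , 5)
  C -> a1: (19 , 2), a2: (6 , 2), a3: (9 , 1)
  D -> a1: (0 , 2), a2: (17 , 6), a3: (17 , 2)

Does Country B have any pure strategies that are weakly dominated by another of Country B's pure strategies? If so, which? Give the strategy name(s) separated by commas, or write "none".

a2 weakly dominates a1 — A: 19>13, B: 5>1, C: 2=2, D: 6>2.
a2: no other strategy beats it everywhere (a1 at A (19>13); a3 at A (19>15)).
a3: dominated, since a2 does at least as well everywhere (A: 19>15, B: 5=5, C: 2>1, D: 6>2).

a1, a3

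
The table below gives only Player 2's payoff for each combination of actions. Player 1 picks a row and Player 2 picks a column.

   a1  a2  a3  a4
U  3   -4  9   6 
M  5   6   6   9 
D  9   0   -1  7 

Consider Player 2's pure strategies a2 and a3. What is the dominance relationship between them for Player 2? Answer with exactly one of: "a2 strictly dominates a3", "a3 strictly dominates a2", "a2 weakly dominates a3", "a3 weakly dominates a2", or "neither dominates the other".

neither dominates the other

a2's payoffs vs a3's, by Player 1's action — U: -4<9, M: 6=6, D: 0>-1.
a2 does better at D but worse at U; neither strategy dominates the other.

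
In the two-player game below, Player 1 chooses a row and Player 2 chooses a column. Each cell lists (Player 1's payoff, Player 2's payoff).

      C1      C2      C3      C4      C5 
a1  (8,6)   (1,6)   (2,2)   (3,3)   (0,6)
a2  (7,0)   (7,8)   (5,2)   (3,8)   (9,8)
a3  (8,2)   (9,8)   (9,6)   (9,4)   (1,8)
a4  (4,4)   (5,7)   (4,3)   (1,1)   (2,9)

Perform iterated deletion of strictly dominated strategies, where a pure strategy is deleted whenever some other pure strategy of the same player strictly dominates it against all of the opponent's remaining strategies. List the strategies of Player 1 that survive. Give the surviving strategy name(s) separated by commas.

Row a4 is eliminated: a2 beats it against every remaining column (C1: 7>4, C2: 7>5, C3: 5>4, C4: 3>1, C5: 9>2).
For Player 2, C2 strictly dominates C3 on the remaining rows (a1: 6>2, a2: 8>2, a3: 8>6); eliminate C3.
Among the remaining strategies, none is strictly dominated by another pure strategy of the same player, so the elimination stops.
Surviving strategies — Player 1: {a1, a2, a3}; Player 2: {C1, C2, C4, C5}.

a1, a2, a3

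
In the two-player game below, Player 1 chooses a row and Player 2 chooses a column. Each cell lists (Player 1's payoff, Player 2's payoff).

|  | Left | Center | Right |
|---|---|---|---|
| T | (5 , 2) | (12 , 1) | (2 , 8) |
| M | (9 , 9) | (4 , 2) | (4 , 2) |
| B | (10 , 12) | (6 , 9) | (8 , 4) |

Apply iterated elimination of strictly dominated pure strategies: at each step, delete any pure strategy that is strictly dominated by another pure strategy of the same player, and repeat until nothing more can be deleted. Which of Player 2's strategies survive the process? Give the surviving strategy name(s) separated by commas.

For Player 1, B strictly dominates M on the remaining columns (Left: 10>9, Center: 6>4, Right: 8>4); eliminate M.
Column Center is eliminated: Left beats it against every remaining row (T: 2>1, B: 12>9).
Row T is eliminated: B beats it against every remaining column (Left: 10>5, Right: 8>2).
Column Right is eliminated: Left beats it against every remaining row (B: 12>4).
Among the remaining strategies, none is strictly dominated by another pure strategy of the same player, so the elimination stops.
Surviving strategies — Player 1: {B}; Player 2: {Left}.

Left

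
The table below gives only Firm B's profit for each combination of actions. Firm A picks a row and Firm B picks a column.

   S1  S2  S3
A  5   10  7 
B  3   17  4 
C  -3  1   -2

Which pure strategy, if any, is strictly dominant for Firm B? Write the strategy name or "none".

S2

S2 vs S1: A: 10>5, B: 17>3, C: 1>-3.
S2 vs S3: A: 10>7, B: 17>4, C: 1>-2.
S2 strictly beats every other strategy against every opponent action, so it is strictly dominant.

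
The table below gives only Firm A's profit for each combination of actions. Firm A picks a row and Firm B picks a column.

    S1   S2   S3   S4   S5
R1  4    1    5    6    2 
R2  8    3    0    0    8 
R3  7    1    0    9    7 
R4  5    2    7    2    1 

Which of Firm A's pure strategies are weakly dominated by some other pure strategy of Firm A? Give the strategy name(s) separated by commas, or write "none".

R1 is not dominated — it holds its own against R2 at S3 (5>0); R3 at S3 (5>0); R4 at S4 (6>2).
R2 is not dominated — it holds its own against R1 at S1 (8>4); R3 at S1 (8>7); R4 at S1 (8>5).
R3: no other strategy beats it everywhere (R1 at S1 (7>4); R2 at S4 (9>0); R4 at S1 (7>5)).
R4: no other strategy beats it everywhere (R1 at S1 (5>4); R2 at S3 (7>0); R3 at S2 (2>1)).

none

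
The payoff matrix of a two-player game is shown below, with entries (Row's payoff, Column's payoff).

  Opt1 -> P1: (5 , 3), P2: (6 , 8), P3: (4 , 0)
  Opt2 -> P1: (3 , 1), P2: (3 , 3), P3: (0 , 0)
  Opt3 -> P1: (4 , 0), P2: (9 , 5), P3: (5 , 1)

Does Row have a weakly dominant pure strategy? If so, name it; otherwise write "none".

Opt1 fails to dominate Opt3 at P2 (6<9).
Opt2 fails to dominate Opt1 at P1 (3<5).
Opt3 fails to dominate Opt1 at P1 (4<5).
No single strategy dominates all the others.

none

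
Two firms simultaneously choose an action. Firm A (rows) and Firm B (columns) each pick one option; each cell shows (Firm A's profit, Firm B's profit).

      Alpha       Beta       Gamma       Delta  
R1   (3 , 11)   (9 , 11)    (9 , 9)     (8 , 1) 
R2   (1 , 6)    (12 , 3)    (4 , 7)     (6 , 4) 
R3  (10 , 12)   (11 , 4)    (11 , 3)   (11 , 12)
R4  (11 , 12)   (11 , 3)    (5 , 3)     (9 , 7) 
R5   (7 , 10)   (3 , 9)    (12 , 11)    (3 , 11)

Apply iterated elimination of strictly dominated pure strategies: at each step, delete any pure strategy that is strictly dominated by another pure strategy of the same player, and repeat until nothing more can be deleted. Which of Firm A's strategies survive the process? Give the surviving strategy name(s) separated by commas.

R3, R4, R5

Firm A's strategy R1 is strictly dominated by R3 (Alpha: 10>3, Beta: 11>9, Gamma: 11>9, Delta: 11>8) and is removed.
Column Beta is eliminated: Alpha beats it against every remaining row (R2: 6>3, R3: 12>4, R4: 12>3, R5: 10>9).
For Firm A, R3 strictly dominates R2 on the remaining columns (Alpha: 10>1, Gamma: 11>4, Delta: 11>6); eliminate R2.
Among the remaining strategies, none is strictly dominated by another pure strategy of the same player, so the elimination stops.
Surviving strategies — Firm A: {R3, R4, R5}; Firm B: {Alpha, Gamma, Delta}.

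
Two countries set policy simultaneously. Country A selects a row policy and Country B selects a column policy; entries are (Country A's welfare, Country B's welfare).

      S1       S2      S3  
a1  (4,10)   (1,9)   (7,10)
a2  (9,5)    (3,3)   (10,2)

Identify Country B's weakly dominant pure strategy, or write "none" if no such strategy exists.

S1 vs S2: a1: 10>9, a2: 5>3.
S1 vs S3: a1: 10=10, a2: 5>2.
S1 is at least as good as every other strategy against every opponent action, so it is weakly dominant.

S1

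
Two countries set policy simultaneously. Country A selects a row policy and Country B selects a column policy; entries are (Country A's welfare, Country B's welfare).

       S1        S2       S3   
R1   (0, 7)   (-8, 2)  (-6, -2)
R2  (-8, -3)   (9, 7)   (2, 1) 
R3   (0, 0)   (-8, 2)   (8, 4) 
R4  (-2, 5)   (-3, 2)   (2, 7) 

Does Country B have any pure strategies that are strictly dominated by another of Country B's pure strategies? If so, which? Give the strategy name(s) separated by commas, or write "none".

Nothing dominates S1: S2 at R1 (7>2); S3 at R1 (7>-2).
S2 is not dominated — it holds its own against S1 at R2 (7>-3); S3 at R1 (2>-2).
S3 is not dominated — it holds its own against S1 at R2 (1>-3); S2 at R3 (4>2).

none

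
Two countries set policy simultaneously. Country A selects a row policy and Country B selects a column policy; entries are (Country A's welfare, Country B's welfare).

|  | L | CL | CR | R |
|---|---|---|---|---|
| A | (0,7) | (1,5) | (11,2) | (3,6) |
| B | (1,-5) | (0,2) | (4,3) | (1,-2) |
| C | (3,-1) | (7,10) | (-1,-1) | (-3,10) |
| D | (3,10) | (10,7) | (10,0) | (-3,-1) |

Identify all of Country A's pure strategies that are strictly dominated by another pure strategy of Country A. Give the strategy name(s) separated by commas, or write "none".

A: no other strategy beats it everywhere (B at CL (1>0); C at CR (11>-1); D at CR (11>10)).
B: no other strategy beats it everywhere (A at L (1>0); C at CR (4>-1); D at R (1>-3)).
C: no other strategy beats it everywhere (A at L (3>0); B at L (3>1); D at L (3=3)).
D is not dominated — it holds its own against A at L (3>0); B at L (3>1); C at L (3=3).

none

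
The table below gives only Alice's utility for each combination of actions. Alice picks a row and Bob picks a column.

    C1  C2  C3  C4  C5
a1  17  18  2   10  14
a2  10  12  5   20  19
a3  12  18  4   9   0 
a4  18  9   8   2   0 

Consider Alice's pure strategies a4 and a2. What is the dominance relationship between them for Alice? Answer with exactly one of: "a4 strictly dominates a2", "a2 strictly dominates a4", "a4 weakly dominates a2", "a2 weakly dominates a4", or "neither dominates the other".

Compare a4 to a2 across every action of Bob: C1: 18>10, C2: 9<12, C3: 8>5, C4: 2<20, C5: 0<19.
a4 does better at C1, C3 but worse at C2, C4, C5; neither strategy dominates the other.

neither dominates the other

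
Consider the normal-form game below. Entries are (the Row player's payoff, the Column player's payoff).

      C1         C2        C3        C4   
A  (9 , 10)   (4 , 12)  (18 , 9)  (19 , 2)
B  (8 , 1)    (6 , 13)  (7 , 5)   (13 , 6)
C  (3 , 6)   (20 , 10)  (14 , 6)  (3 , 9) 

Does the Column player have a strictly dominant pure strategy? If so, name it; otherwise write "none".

C2 vs C1: A: 12>10, B: 13>1, C: 10>6.
C2 vs C3: A: 12>9, B: 13>5, C: 10>6.
C2 vs C4: A: 12>2, B: 13>6, C: 10>9.
C2 strictly beats every other strategy against every opponent action, so it is strictly dominant.

C2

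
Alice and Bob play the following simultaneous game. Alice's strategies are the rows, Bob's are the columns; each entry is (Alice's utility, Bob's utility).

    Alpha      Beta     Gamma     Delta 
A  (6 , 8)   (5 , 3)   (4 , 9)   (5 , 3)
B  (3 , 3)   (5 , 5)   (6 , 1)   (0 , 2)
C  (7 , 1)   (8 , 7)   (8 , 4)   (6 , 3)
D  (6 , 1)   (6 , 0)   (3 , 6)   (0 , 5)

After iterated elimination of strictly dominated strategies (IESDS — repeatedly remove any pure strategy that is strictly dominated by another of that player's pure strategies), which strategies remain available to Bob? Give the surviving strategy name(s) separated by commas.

Beta

For Alice, C strictly dominates A on the remaining columns (Alpha: 7>6, Beta: 8>5, Gamma: 8>4, Delta: 6>5); eliminate A.
For Alice, C strictly dominates B on the remaining columns (Alpha: 7>3, Beta: 8>5, Gamma: 8>6, Delta: 6>0); eliminate B.
Alice's strategy D is strictly dominated by C (Alpha: 7>6, Beta: 8>6, Gamma: 8>3, Delta: 6>0) and is removed.
Column Alpha is eliminated: Beta beats it against every remaining row (C: 7>1).
Bob's strategy Gamma is strictly dominated by Beta (C: 7>4) and is removed.
For Bob, Beta strictly dominates Delta on the remaining rows (C: 7>3); eliminate Delta.
Among the remaining strategies, none is strictly dominated by another pure strategy of the same player, so the elimination stops.
Surviving strategies — Alice: {C}; Bob: {Beta}.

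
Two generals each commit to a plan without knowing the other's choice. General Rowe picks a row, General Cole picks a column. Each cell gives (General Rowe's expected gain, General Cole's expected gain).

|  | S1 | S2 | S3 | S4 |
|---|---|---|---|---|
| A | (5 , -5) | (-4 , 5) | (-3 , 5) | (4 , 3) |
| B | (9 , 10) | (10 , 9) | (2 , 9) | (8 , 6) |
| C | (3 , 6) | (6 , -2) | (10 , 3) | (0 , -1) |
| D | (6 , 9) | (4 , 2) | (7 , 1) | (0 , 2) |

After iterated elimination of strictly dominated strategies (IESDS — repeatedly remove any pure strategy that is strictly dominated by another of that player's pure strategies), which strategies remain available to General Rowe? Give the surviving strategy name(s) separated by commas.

Row A is eliminated: B beats it against every remaining column (S1: 9>5, S2: 10>-4, S3: 2>-3, S4: 8>4).
Column S2 is eliminated: S1 beats it against every remaining row (B: 10>9, C: 6>-2, D: 9>2).
General Cole's strategy S3 is strictly dominated by S1 (B: 10>9, C: 6>3, D: 9>1) and is removed.
Row C is eliminated: B beats it against every remaining column (S1: 9>3, S4: 8>0).
For General Rowe, B strictly dominates D on the remaining columns (S1: 9>6, S4: 8>0); eliminate D.
Column S4 is eliminated: S1 beats it against every remaining row (B: 10>6).
Among the remaining strategies, none is strictly dominated by another pure strategy of the same player, so the elimination stops.
Surviving strategies — General Rowe: {B}; General Cole: {S1}.

B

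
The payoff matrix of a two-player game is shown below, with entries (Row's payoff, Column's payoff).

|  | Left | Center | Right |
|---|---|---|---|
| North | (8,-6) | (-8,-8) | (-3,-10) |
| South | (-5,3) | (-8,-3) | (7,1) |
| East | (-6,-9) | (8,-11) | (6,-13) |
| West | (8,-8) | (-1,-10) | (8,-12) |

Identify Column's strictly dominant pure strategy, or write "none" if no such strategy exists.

Left

Left vs Center: North: -6>-8, South: 3>-3, East: -9>-11, West: -8>-10.
Left vs Right: North: -6>-10, South: 3>1, East: -9>-13, West: -8>-12.
Left strictly beats every other strategy against every opponent action, so it is strictly dominant.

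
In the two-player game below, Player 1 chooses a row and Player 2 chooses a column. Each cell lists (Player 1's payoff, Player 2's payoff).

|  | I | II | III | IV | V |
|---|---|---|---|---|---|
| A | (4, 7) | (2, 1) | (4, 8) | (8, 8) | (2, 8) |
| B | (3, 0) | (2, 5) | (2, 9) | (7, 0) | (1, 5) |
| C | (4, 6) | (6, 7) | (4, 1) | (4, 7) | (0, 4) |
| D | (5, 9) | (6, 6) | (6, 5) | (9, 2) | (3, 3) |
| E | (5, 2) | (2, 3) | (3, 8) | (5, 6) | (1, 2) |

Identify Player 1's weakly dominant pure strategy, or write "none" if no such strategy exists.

D vs A: I: 5>4, II: 6>2, III: 6>4, IV: 9>8, V: 3>2.
D vs B: I: 5>3, II: 6>2, III: 6>2, IV: 9>7, V: 3>1.
D vs C: I: 5>4, II: 6=6, III: 6>4, IV: 9>4, V: 3>0.
D vs E: I: 5=5, II: 6>2, III: 6>3, IV: 9>5, V: 3>1.
D is at least as good as every other strategy against every opponent action, so it is weakly dominant.

D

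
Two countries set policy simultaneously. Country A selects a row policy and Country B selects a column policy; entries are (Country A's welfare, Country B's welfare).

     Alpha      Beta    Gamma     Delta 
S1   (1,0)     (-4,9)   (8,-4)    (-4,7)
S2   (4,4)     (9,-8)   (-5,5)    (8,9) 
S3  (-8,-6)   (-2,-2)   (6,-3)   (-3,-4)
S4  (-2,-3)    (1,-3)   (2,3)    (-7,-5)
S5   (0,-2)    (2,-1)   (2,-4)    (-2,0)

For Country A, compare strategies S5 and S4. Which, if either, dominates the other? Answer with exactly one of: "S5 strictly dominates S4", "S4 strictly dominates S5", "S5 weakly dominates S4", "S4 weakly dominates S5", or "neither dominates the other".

S5's payoffs vs S4's, by Country B's action — Alpha: 0>-2, Beta: 2>1, Gamma: 2=2, Delta: -2>-7.
S5 is at least as good everywhere and strictly better somewhere (tied only at Gamma), so S5 weakly but not strictly dominates S4.

S5 weakly dominates S4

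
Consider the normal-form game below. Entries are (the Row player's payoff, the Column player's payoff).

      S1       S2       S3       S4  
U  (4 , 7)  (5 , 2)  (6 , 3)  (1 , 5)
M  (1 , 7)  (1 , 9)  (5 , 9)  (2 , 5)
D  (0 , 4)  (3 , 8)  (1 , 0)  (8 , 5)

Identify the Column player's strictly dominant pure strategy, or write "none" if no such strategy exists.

none

S1 fails to dominate S2 at M (7<9).
S2 fails to dominate S1 at U (2<7).
S3 fails to dominate S1 at U (3<7).
S4 fails to dominate S1 at U (5<7).
No single strategy dominates all the others.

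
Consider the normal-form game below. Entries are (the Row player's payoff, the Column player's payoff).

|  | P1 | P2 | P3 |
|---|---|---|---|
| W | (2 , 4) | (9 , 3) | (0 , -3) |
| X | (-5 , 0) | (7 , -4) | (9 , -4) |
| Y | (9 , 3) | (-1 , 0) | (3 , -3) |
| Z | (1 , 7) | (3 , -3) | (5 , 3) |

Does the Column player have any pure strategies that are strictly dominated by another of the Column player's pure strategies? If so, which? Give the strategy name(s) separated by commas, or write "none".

Nothing dominates P1: P2 at W (4>3); P3 at W (4>-3).
P1 strictly dominates P2 — W: 4>3, X: 0>-4, Y: 3>0, Z: 7>-3.
P3: dominated, since P1 does at least as well everywhere (W: 4>-3, X: 0>-4, Y: 3>-3, Z: 7>3).

P2, P3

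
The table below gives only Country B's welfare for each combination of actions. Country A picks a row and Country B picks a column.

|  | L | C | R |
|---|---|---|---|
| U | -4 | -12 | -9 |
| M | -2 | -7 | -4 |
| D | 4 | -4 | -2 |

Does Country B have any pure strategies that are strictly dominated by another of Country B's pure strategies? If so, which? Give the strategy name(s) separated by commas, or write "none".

L is not dominated — it holds its own against C at U (-4>-12); R at U (-4>-9).
L strictly dominates C — U: -4>-12, M: -2>-7, D: 4>-4.
R: dominated, since L does at least as well everywhere (U: -4>-9, M: -2>-4, D: 4>-2).

C, R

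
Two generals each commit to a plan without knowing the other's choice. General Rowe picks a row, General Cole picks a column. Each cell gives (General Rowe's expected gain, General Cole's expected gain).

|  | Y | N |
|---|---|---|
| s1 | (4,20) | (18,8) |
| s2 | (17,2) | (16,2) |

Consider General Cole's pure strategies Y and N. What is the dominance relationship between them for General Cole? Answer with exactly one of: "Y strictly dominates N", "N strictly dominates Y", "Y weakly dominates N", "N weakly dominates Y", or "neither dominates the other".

Compare Y to N across every action of General Rowe: s1: 20>8, s2: 2=2.
Y is at least as good everywhere and strictly better somewhere (tied only at s2), so Y weakly but not strictly dominates N.

Y weakly dominates N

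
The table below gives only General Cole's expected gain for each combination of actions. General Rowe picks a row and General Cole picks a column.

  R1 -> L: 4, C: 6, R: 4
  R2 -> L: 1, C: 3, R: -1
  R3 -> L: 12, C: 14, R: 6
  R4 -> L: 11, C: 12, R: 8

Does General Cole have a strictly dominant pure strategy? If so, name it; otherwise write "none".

C

C vs L: R1: 6>4, R2: 3>1, R3: 14>12, R4: 12>11.
C vs R: R1: 6>4, R2: 3>-1, R3: 14>6, R4: 12>8.
C strictly beats every other strategy against every opponent action, so it is strictly dominant.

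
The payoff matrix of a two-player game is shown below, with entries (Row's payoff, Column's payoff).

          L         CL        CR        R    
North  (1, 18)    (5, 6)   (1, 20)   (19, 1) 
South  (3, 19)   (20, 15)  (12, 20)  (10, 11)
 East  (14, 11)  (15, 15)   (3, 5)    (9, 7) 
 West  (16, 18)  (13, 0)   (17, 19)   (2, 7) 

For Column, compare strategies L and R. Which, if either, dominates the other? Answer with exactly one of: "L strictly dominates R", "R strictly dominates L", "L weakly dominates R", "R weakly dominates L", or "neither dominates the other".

L strictly dominates R

Compare L to R across every action of Row: North: 18>1, South: 19>11, East: 11>7, West: 18>7.
Every comparison favours L, so L strictly dominates R.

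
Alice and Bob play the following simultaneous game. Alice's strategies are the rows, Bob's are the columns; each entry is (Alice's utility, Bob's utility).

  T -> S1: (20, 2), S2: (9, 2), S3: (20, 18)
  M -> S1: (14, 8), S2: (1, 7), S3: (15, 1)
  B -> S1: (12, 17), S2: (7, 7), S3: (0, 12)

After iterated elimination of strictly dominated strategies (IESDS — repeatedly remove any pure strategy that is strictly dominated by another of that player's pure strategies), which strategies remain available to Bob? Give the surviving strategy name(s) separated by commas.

S3

For Alice, T strictly dominates M on the remaining columns (S1: 20>14, S2: 9>1, S3: 20>15); eliminate M.
For Alice, T strictly dominates B on the remaining columns (S1: 20>12, S2: 9>7, S3: 20>0); eliminate B.
For Bob, S3 strictly dominates S1 on the remaining rows (T: 18>2); eliminate S1.
Column S2 is eliminated: S3 beats it against every remaining row (T: 18>2).
Among the remaining strategies, none is strictly dominated by another pure strategy of the same player, so the elimination stops.
Surviving strategies — Alice: {T}; Bob: {S3}.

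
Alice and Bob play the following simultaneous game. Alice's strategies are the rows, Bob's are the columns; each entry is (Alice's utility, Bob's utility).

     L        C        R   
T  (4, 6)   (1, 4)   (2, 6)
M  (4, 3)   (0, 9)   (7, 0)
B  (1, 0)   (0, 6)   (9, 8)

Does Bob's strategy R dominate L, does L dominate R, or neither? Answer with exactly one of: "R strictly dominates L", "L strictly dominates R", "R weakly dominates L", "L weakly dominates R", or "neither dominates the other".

neither dominates the other

Compare R to L across every action of Alice: T: 6=6, M: 0<3, B: 8>0.
R does better at B but worse at M; neither strategy dominates the other.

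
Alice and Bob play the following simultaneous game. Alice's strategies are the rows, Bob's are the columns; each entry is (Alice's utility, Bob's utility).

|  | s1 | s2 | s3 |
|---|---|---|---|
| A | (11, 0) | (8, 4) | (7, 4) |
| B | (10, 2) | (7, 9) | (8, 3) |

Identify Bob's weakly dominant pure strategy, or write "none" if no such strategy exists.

s2 vs s1: A: 4>0, B: 9>2.
s2 vs s3: A: 4=4, B: 9>3.
s2 is at least as good as every other strategy against every opponent action, so it is weakly dominant.

s2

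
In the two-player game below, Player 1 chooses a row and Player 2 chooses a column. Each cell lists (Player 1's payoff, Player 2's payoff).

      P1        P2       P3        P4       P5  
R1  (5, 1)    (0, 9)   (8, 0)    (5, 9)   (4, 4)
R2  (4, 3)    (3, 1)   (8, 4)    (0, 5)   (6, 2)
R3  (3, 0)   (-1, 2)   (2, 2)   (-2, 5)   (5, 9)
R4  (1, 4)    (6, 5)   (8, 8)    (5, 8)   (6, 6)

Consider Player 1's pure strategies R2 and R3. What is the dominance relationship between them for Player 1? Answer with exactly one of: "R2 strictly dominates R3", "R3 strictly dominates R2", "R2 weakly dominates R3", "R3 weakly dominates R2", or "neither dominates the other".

R2's payoffs vs R3's, by Player 2's action — P1: 4>3, P2: 3>-1, P3: 8>2, P4: 0>-2, P5: 6>5.
R2 gives a strictly higher payoff against every action of Player 2, so R2 strictly dominates R3.

R2 strictly dominates R3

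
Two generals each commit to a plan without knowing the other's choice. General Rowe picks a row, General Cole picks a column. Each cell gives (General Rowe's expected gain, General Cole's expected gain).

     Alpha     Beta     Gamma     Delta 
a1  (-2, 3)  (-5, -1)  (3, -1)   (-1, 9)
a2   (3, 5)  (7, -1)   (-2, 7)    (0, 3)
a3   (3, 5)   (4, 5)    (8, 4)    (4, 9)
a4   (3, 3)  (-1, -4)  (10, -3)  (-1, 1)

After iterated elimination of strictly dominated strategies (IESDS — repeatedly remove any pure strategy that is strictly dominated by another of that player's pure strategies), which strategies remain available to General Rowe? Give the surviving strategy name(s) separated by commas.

a2, a3, a4

For General Rowe, a3 strictly dominates a1 on the remaining columns (Alpha: 3>-2, Beta: 4>-5, Gamma: 8>3, Delta: 4>-1); eliminate a1.
For General Cole, Delta strictly dominates Beta on the remaining rows (a2: 3>-1, a3: 9>5, a4: 1>-4); eliminate Beta.
Among the remaining strategies, none is strictly dominated by another pure strategy of the same player, so the elimination stops.
Surviving strategies — General Rowe: {a2, a3, a4}; General Cole: {Alpha, Gamma, Delta}.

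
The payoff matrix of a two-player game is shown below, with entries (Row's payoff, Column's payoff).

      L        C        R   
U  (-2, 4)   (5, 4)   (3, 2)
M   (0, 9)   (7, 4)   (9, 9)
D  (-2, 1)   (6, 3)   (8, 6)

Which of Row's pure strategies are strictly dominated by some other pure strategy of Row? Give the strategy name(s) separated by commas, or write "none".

U, D

U: dominated, since M does at least as well everywhere (L: 0>-2, C: 7>5, R: 9>3).
M: no other strategy beats it everywhere (U at L (0>-2); D at L (0>-2)).
D is strictly dominated by M (L: 0>-2, C: 7>6, R: 9>8).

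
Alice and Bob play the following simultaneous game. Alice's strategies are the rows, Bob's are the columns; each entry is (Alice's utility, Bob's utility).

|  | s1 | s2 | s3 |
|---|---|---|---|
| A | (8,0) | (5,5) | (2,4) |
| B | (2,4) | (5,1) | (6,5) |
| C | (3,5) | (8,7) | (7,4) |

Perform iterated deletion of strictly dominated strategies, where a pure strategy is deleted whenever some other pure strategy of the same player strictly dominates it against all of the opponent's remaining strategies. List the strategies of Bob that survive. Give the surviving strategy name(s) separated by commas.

For Alice, C strictly dominates B on the remaining columns (s1: 3>2, s2: 8>5, s3: 7>6); eliminate B.
Bob's strategy s1 is strictly dominated by s2 (A: 5>0, C: 7>5) and is removed.
Alice's strategy A is strictly dominated by C (s2: 8>5, s3: 7>2) and is removed.
Bob's strategy s3 is strictly dominated by s2 (C: 7>4) and is removed.
Among the remaining strategies, none is strictly dominated by another pure strategy of the same player, so the elimination stops.
Surviving strategies — Alice: {C}; Bob: {s2}.

s2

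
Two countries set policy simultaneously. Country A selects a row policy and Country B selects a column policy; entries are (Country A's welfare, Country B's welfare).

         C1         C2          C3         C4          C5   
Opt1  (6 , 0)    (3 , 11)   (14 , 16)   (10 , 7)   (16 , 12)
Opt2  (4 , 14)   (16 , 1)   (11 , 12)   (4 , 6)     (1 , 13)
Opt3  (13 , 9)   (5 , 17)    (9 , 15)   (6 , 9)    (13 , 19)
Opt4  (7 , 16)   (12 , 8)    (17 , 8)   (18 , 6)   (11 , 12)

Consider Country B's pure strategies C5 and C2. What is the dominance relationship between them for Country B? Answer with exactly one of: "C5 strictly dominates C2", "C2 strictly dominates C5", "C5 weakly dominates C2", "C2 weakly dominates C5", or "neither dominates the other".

C5 strictly dominates C2

C5's payoffs vs C2's, by Country A's action — Opt1: 12>11, Opt2: 13>1, Opt3: 19>17, Opt4: 12>8.
C5 gives a strictly higher payoff against each opponent action, so C5 strictly dominates C2.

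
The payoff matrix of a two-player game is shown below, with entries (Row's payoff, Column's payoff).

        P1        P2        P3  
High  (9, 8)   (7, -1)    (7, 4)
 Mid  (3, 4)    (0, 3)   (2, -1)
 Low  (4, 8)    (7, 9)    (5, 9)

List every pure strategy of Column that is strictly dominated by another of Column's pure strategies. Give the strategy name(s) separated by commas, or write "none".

P1: no other strategy beats it everywhere (P2 at High (8>-1); P3 at High (8>4)).
P2: no other strategy beats it everywhere (P1 at Low (9>8); P3 at Mid (3>-1)).
Nothing dominates P3: P1 at Low (9>8); P2 at High (4>-1).

none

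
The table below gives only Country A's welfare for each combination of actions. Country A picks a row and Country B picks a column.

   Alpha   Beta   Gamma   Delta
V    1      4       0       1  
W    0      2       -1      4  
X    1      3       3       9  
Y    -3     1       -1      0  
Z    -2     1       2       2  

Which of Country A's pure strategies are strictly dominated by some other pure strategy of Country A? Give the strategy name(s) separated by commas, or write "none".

V: no other strategy beats it everywhere (W at Alpha (1>0); X at Alpha (1=1); Y at Alpha (1>-3); Z at Alpha (1>-2)).
X strictly dominates W — Alpha: 1>0, Beta: 3>2, Gamma: 3>-1, Delta: 9>4.
Nothing dominates X: V at Alpha (1=1); W at Alpha (1>0); Y at Alpha (1>-3); Z at Alpha (1>-2).
Y is strictly dominated by V (Alpha: 1>-3, Beta: 4>1, Gamma: 0>-1, Delta: 1>0).
Z is strictly dominated by X (Alpha: 1>-2, Beta: 3>1, Gamma: 3>2, Delta: 9>2).

W, Y, Z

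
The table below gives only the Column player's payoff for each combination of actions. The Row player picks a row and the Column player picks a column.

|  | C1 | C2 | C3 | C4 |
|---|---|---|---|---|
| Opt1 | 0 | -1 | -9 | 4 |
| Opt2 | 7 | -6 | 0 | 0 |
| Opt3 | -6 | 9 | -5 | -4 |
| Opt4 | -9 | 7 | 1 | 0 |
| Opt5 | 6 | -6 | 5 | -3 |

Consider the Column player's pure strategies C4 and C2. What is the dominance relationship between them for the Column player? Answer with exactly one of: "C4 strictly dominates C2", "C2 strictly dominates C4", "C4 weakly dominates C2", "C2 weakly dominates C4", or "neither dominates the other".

neither dominates the other

C4's payoffs vs C2's, by the Row player's action — Opt1: 4>-1, Opt2: 0>-6, Opt3: -4<9, Opt4: 0<7, Opt5: -3>-6.
C4 does better at Opt1, Opt2, Opt5 but worse at Opt3, Opt4; neither strategy dominates the other.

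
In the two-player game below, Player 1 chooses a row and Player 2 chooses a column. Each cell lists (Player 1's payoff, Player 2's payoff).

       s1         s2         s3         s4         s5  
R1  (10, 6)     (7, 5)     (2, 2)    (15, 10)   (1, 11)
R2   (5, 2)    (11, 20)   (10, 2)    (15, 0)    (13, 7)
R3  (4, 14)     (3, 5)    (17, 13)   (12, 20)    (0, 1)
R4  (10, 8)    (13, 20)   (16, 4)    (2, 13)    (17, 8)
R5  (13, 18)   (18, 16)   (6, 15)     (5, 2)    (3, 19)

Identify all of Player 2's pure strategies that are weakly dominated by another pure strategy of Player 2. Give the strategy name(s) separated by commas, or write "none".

s3

Nothing dominates s1: s2 at R1 (6>5); s3 at R1 (6>2); s4 at R2 (2>0); s5 at R3 (14>1).
s2: no other strategy beats it everywhere (s1 at R2 (20>2); s3 at R1 (5>2); s4 at R2 (20>0); s5 at R2 (20>7)).
s3 is weakly dominated by s1 (R1: 6>2, R2: 2=2, R3: 14>13, R4: 8>4, R5: 18>15).
s4: no other strategy beats it everywhere (s1 at R1 (10>6); s2 at R1 (10>5); s3 at R1 (10>2); s5 at R3 (20>1)).
s5: no other strategy beats it everywhere (s1 at R1 (11>6); s2 at R1 (11>5); s3 at R1 (11>2); s4 at R1 (11>10)).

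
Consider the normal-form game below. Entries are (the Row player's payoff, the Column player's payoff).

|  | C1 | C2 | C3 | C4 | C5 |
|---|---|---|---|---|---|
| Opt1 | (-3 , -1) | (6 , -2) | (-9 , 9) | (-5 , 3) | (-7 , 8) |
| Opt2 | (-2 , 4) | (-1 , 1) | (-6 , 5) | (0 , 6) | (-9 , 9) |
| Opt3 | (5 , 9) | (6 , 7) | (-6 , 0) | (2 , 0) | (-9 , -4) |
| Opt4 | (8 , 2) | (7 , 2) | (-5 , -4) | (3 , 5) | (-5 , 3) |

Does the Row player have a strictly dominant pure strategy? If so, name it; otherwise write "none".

Opt4 vs Opt1: C1: 8>-3, C2: 7>6, C3: -5>-9, C4: 3>-5, C5: -5>-7.
Opt4 vs Opt2: C1: 8>-2, C2: 7>-1, C3: -5>-6, C4: 3>0, C5: -5>-9.
Opt4 vs Opt3: C1: 8>5, C2: 7>6, C3: -5>-6, C4: 3>2, C5: -5>-9.
Opt4 strictly beats every other strategy against every opponent action, so it is strictly dominant.

Opt4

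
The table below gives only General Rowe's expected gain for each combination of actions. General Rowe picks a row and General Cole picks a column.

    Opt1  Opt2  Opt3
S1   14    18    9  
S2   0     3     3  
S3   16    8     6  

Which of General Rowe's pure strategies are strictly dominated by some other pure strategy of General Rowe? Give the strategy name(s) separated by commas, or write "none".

S2

S1: no other strategy beats it everywhere (S2 at Opt1 (14>0); S3 at Opt2 (18>8)).
S1 strictly dominates S2 — Opt1: 14>0, Opt2: 18>3, Opt3: 9>3.
S3 is not dominated — it holds its own against S1 at Opt1 (16>14); S2 at Opt1 (16>0).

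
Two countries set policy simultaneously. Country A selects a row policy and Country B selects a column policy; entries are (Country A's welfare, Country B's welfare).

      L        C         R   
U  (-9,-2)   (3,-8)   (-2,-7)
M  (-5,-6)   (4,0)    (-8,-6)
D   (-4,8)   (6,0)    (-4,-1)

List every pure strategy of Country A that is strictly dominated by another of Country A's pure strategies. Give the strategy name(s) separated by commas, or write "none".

U: no other strategy beats it everywhere (M at R (-2>-8); D at R (-2>-4)).
M: dominated, since D does at least as well everywhere (L: -4>-5, C: 6>4, R: -4>-8).
Nothing dominates D: U at L (-4>-9); M at L (-4>-5).

M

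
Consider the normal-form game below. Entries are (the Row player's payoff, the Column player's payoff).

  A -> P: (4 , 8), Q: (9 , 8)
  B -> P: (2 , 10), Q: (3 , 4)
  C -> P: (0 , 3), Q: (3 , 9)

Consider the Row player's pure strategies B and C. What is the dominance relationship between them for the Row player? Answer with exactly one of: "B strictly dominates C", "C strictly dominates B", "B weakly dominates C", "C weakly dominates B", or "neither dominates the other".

B's payoffs vs C's, by the Column player's action — P: 2>0, Q: 3=3.
B is at least as good everywhere and strictly better somewhere (tied only at Q), so B weakly but not strictly dominates C.

B weakly dominates C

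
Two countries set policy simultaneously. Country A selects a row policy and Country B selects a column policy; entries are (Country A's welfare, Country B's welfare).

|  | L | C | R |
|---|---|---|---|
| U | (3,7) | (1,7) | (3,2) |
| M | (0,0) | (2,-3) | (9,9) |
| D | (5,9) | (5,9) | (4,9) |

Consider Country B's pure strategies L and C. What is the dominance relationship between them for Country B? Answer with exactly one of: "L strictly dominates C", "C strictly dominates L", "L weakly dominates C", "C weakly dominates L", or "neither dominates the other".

L's payoffs vs C's, by Country A's action — U: 7=7, M: 0>-3, D: 9=9.
L is at least as good everywhere and strictly better somewhere (tied only at U, D), so L weakly but not strictly dominates C.

L weakly dominates C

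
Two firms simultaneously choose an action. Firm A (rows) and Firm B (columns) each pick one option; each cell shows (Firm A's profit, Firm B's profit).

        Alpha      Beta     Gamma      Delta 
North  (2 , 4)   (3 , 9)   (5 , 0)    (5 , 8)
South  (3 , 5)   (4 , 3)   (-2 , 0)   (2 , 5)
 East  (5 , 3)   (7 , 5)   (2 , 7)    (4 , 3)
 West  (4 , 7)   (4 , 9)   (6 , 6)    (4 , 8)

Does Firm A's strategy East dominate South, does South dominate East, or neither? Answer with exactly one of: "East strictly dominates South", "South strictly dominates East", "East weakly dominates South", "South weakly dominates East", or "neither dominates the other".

Compare East to South across every action of Firm B: Alpha: 5>3, Beta: 7>4, Gamma: 2>-2, Delta: 4>2.
Every comparison favours East, so East strictly dominates South.

East strictly dominates South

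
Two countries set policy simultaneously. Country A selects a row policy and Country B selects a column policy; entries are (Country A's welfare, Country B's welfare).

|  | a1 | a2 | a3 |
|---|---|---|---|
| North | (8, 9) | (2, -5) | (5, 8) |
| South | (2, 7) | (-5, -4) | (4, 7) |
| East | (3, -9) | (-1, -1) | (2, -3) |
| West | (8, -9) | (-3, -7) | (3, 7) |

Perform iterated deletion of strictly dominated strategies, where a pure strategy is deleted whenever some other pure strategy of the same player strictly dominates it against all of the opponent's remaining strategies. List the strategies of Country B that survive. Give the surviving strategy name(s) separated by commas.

Country A's strategy South is strictly dominated by North (a1: 8>2, a2: 2>-5, a3: 5>4) and is removed.
Country A's strategy East is strictly dominated by North (a1: 8>3, a2: 2>-1, a3: 5>2) and is removed.
For Country B, a3 strictly dominates a2 on the remaining rows (North: 8>-5, West: 7>-7); eliminate a2.
Among the remaining strategies, none is strictly dominated by another pure strategy of the same player, so the elimination stops.
Surviving strategies — Country A: {North, West}; Country B: {a1, a3}.

a1, a3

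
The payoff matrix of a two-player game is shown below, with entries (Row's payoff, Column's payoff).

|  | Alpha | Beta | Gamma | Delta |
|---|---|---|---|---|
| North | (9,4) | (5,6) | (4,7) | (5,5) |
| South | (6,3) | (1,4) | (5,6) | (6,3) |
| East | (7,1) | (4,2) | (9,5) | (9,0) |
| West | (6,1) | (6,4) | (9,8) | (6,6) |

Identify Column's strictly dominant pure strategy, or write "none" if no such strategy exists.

Gamma vs Alpha: North: 7>4, South: 6>3, East: 5>1, West: 8>1.
Gamma vs Beta: North: 7>6, South: 6>4, East: 5>2, West: 8>4.
Gamma vs Delta: North: 7>5, South: 6>3, East: 5>0, West: 8>6.
Gamma strictly beats every other strategy against every opponent action, so it is strictly dominant.

Gamma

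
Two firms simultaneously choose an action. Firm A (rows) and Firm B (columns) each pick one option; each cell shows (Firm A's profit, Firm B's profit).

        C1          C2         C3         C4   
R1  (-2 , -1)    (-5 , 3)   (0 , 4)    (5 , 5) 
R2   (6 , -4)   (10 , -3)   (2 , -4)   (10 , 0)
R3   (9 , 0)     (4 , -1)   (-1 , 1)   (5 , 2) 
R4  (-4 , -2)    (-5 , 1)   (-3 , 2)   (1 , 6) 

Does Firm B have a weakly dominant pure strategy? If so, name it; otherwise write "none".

C4

C4 vs C1: R1: 5>-1, R2: 0>-4, R3: 2>0, R4: 6>-2.
C4 vs C2: R1: 5>3, R2: 0>-3, R3: 2>-1, R4: 6>1.
C4 vs C3: R1: 5>4, R2: 0>-4, R3: 2>1, R4: 6>2.
C4 is at least as good as every other strategy against every opponent action, so it is weakly dominant.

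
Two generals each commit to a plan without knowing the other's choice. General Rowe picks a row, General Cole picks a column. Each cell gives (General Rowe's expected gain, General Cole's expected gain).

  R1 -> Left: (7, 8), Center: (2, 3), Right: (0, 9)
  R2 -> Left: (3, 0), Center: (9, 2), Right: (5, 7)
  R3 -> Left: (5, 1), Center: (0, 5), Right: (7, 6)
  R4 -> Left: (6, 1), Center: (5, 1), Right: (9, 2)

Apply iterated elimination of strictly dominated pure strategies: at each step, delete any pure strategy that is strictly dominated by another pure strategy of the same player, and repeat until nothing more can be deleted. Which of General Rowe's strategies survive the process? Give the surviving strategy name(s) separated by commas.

R4

General Rowe's strategy R3 is strictly dominated by R4 (Left: 6>5, Center: 5>0, Right: 9>7) and is removed.
Column Left is eliminated: Right beats it against every remaining row (R1: 9>8, R2: 7>0, R4: 2>1).
Row R1 is eliminated: R2 beats it against every remaining column (Center: 9>2, Right: 5>0).
General Cole's strategy Center is strictly dominated by Right (R2: 7>2, R4: 2>1) and is removed.
For General Rowe, R4 strictly dominates R2 on the remaining columns (Right: 9>5); eliminate R2.
Among the remaining strategies, none is strictly dominated by another pure strategy of the same player, so the elimination stops.
Surviving strategies — General Rowe: {R4}; General Cole: {Right}.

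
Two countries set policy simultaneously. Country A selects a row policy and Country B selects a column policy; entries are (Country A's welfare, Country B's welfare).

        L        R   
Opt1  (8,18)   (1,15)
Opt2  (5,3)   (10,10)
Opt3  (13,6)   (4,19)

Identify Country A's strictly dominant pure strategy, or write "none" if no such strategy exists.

Opt1 fails to dominate Opt2 at R (1<10).
Opt2 fails to dominate Opt1 at L (5<8).
Opt3 fails to dominate Opt2 at R (4<10).
No single strategy dominates all the others.

none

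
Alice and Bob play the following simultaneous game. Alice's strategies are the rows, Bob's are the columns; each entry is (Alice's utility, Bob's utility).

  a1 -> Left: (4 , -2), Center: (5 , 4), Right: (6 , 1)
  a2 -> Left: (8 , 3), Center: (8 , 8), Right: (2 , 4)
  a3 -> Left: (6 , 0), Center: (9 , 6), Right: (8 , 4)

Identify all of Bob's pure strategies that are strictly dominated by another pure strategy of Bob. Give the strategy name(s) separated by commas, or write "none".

Center strictly dominates Left — a1: 4>-2, a2: 8>3, a3: 6>0.
Center: no other strategy beats it everywhere (Left at a1 (4>-2); Right at a1 (4>1)).
Right is strictly dominated by Center (a1: 4>1, a2: 8>4, a3: 6>4).

Left, Right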